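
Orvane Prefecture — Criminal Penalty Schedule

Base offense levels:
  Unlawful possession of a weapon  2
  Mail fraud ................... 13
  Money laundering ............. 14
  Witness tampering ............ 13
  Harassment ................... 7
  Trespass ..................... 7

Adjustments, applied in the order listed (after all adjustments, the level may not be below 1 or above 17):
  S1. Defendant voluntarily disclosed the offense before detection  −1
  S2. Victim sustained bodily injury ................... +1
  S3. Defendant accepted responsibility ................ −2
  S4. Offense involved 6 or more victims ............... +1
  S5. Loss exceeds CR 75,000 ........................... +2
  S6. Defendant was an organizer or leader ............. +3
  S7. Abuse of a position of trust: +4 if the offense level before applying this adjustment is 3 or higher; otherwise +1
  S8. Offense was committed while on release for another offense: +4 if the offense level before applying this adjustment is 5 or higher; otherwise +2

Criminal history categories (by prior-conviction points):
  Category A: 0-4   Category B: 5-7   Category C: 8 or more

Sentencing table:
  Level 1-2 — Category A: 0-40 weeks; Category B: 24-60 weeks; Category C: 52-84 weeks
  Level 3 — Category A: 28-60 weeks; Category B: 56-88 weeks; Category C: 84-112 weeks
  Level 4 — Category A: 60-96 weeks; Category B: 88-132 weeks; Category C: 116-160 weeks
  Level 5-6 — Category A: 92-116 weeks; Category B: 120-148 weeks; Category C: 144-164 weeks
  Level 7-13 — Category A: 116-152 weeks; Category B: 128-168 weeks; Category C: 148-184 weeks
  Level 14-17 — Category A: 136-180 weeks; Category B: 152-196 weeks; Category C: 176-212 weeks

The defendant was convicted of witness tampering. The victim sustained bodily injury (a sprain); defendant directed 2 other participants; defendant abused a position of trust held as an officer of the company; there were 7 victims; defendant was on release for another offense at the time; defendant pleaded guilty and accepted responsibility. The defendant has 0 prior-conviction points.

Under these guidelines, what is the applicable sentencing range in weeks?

136-180 weeks

Base offense level for witness tampering: 13.
S2 applies: 13 + 1 = 14.
S3 applies: 14 − 2 = 12.
S4 applies: 12 + 1 = 13.
S6 applies: 13 + 3 = 16.
S7 applies (level before this adjustment is 16 ≥ 3, so +4): 16 + 4 = 20.
S8 applies (level before this adjustment is 20 ≥ 5, so +4): 20 + 4 = 24.
Level 24 exceeds the maximum of 17; capped at 17.
Final offense level: 17.
Criminal history: 0 prior points → Category A (0-4).
Level 17 falls in the 14-17 band.
Grid: Level 14-17 × Category A = 136-180 weeks.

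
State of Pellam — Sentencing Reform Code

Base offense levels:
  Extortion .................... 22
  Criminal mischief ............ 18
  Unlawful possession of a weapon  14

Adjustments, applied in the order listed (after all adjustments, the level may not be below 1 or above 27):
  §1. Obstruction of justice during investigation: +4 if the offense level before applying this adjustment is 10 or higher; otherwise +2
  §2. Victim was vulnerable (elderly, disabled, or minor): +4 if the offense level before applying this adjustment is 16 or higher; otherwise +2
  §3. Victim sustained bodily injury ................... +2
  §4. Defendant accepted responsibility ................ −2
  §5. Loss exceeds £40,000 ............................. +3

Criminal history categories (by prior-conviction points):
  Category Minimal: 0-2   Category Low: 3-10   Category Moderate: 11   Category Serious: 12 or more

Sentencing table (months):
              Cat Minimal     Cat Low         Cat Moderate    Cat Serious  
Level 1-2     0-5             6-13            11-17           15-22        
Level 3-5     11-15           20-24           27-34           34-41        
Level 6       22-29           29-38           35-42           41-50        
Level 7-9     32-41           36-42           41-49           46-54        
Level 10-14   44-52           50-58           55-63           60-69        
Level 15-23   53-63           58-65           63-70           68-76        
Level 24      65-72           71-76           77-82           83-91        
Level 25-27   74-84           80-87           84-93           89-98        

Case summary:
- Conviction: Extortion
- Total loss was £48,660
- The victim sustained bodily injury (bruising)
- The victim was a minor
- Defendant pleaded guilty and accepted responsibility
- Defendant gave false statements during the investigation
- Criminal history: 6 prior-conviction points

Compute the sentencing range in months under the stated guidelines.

80-87 months

Base offense level for extortion: 22.
§1 applies (level before this adjustment is 22 ≥ 10, so +4): 22 + 4 = 26.
§2 applies (level before this adjustment is 26 ≥ 16, so +4): 26 + 4 = 30.
§3 applies: 30 + 2 = 32.
§4 applies: 32 − 2 = 30.
§5 applies: 30 + 3 = 33.
Level 33 exceeds the maximum of 27; capped at 27.
Final offense level: 27.
Criminal history: 6 prior points → Category Low (3-10).
Level 27 falls in the 25-27 band.
Grid: Level 25-27 × Category Low = 80-87 months.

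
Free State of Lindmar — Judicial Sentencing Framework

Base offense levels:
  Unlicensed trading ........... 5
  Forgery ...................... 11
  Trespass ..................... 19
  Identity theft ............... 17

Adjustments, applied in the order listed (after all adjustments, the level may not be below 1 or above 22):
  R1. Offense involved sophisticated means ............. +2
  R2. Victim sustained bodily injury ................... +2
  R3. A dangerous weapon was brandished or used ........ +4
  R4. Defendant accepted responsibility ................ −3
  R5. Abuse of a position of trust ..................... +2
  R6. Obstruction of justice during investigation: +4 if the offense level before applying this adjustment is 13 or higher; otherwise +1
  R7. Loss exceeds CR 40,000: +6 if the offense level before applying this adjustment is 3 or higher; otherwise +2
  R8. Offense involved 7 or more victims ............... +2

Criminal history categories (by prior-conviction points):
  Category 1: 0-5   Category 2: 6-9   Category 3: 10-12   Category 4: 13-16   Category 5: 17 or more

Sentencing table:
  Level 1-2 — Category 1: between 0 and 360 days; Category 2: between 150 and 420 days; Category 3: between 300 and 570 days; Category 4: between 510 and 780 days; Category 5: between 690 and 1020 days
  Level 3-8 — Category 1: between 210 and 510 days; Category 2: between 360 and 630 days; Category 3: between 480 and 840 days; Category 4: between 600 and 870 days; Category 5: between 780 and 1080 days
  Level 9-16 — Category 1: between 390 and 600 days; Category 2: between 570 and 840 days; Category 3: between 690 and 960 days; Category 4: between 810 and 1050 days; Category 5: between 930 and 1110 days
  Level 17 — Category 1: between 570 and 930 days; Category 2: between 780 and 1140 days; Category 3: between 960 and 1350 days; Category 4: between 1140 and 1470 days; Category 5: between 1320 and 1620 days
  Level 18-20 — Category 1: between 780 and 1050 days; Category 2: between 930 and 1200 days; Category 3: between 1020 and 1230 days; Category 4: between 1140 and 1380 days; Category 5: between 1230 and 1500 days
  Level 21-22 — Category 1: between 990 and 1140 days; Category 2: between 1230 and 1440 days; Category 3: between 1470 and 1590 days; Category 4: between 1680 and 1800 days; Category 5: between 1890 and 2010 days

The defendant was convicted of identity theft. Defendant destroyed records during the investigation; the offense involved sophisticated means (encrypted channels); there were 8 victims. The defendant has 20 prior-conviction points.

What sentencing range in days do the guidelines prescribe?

1890-2010 days

Base offense level for identity theft: 17.
R1 applies: 17 + 2 = 19.
R3 does not apply.
R4 does not apply.
R5 does not apply.
R6 applies (level before this adjustment is 19 ≥ 13, so +4): 19 + 4 = 23.
R7 does not apply.
R8 applies: 23 + 2 = 25.
Level 25 exceeds the maximum of 22; capped at 22.
Final offense level: 22.
Criminal history: 20 prior points → Category 5 (17+).
Level 22 falls in the 21-22 band.
Grid: Level 21-22 × Category 5 = 1890-2010 days.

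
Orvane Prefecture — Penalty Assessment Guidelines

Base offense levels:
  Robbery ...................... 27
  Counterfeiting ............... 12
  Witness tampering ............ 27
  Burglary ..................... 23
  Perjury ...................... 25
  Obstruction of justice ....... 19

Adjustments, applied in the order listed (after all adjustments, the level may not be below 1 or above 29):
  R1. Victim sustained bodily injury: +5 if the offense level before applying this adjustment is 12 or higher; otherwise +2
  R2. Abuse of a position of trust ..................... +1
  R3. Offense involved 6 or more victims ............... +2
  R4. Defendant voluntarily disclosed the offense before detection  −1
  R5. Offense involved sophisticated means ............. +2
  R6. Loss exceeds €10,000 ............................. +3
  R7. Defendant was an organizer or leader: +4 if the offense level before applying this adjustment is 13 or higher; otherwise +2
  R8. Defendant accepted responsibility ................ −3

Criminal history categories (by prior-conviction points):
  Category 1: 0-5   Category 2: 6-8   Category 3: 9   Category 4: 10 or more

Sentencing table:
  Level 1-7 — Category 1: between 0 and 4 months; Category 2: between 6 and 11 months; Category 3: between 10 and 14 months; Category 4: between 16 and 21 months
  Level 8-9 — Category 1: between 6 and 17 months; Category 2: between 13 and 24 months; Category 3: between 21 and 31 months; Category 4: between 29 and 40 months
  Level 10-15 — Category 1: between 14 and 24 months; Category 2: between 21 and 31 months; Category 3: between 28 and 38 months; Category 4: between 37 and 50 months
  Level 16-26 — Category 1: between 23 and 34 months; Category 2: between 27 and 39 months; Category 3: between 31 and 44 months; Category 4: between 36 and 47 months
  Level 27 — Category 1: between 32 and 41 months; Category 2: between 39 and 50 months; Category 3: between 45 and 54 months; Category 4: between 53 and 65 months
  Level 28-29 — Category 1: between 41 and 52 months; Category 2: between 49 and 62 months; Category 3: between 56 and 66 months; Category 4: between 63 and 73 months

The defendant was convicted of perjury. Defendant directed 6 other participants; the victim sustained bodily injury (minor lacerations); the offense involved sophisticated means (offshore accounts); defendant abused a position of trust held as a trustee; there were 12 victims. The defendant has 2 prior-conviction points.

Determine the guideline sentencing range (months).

41-52 months

Base offense level for perjury: 25.
R1 applies (level before this adjustment is 25 ≥ 12, so +5): 25 + 5 = 30.
R2 applies: 30 + 1 = 31.
R3 applies: 31 + 2 = 33.
R5 applies: 33 + 2 = 35.
R6 does not apply.
R7 applies (level before this adjustment is 35 ≥ 13, so +4): 35 + 4 = 39.
R8 does not apply.
Level 39 exceeds the maximum of 29; capped at 29.
Final offense level: 29.
Criminal history: 2 prior points → Category 1 (0-5).
Level 29 falls in the 28-29 band.
Grid: Level 28-29 × Category 1 = 41-52 months.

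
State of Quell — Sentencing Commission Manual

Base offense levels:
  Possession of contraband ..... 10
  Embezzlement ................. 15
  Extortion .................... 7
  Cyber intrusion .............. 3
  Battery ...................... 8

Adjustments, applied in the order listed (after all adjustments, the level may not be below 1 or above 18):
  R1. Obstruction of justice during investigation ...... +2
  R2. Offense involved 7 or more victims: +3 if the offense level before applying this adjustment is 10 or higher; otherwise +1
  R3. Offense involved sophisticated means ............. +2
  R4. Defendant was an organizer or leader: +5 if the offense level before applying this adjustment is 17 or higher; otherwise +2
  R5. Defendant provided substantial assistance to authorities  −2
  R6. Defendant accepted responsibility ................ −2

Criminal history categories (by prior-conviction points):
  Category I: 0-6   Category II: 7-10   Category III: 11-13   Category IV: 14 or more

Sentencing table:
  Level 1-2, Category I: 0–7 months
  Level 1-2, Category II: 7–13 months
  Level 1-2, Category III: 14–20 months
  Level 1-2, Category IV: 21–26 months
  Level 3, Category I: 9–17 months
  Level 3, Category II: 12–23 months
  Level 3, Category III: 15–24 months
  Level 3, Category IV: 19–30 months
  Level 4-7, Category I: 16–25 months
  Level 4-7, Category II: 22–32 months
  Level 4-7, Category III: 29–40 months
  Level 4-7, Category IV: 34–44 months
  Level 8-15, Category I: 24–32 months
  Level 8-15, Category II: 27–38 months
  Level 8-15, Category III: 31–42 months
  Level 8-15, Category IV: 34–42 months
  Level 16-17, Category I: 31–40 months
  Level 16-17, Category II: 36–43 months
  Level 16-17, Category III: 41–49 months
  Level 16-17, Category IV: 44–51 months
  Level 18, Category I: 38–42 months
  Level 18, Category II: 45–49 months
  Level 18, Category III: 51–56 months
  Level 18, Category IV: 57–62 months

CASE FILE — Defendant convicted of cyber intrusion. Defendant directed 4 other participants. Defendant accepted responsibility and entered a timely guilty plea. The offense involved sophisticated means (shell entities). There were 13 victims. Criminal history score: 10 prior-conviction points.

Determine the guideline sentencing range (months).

Base offense level for cyber intrusion: 3.
R1 does not apply.
R2 applies (level before this adjustment is 3 < 10, so +1): 3 + 1 = 4.
R3 applies: 4 + 2 = 6.
R4 applies (level before this adjustment is 6 < 17, so +2): 6 + 2 = 8.
R6 applies: 8 − 2 = 6.
Final offense level: 6.
Criminal history: 10 prior points → Category II (7-10).
Level 6 falls in the 4-7 band.
Grid: Level 4-7 × Category II = 22-32 months.

22-32 months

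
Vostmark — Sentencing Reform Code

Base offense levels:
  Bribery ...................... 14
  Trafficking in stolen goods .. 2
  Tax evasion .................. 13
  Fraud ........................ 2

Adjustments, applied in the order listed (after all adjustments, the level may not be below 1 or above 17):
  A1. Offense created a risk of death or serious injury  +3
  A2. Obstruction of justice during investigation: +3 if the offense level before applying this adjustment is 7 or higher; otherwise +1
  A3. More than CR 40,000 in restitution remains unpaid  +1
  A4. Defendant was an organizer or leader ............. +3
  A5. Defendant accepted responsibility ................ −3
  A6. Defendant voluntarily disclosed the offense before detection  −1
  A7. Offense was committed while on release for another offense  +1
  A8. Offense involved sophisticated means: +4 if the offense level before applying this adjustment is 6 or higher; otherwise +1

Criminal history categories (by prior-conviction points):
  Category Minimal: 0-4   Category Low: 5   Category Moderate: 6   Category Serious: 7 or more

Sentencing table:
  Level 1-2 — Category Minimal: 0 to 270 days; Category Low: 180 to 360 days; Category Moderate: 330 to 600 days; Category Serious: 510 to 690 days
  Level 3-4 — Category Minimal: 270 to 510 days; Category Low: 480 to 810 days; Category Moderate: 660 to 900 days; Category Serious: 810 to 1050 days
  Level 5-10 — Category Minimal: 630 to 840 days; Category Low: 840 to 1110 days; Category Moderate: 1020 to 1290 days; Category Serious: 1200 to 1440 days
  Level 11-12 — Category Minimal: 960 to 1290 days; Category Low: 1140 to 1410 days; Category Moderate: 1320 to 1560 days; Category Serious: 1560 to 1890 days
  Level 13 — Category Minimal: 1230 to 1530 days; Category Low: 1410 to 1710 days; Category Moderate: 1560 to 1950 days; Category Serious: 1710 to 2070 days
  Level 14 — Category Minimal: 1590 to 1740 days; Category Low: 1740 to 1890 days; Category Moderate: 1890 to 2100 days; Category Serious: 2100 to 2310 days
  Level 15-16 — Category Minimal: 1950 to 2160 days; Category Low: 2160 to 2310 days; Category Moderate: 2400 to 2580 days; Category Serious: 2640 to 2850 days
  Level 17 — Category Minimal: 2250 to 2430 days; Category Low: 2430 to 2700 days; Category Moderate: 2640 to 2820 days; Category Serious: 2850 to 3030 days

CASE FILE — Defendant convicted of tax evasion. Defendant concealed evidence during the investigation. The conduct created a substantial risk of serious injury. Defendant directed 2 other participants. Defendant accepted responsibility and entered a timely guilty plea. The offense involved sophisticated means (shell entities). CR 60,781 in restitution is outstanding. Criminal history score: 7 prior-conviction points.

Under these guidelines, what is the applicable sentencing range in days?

Base offense level for tax evasion: 13.
A1 applies: 13 + 3 = 16.
A2 applies (level before this adjustment is 16 ≥ 7, so +3): 16 + 3 = 19.
A3 applies: 19 + 1 = 20.
A4 applies: 20 + 3 = 23.
A5 applies: 23 − 3 = 20.
A6 does not apply.
A7 does not apply.
A8 applies (level before this adjustment is 20 ≥ 6, so +4): 20 + 4 = 24.
Level 24 exceeds the maximum of 17; capped at 17.
Final offense level: 17.
Criminal history: 7 prior points → Category Serious (7+).
Level 17 falls in the 17 band.
Grid: Level 17 × Category Serious = 2850-3030 days.

2850-3030 days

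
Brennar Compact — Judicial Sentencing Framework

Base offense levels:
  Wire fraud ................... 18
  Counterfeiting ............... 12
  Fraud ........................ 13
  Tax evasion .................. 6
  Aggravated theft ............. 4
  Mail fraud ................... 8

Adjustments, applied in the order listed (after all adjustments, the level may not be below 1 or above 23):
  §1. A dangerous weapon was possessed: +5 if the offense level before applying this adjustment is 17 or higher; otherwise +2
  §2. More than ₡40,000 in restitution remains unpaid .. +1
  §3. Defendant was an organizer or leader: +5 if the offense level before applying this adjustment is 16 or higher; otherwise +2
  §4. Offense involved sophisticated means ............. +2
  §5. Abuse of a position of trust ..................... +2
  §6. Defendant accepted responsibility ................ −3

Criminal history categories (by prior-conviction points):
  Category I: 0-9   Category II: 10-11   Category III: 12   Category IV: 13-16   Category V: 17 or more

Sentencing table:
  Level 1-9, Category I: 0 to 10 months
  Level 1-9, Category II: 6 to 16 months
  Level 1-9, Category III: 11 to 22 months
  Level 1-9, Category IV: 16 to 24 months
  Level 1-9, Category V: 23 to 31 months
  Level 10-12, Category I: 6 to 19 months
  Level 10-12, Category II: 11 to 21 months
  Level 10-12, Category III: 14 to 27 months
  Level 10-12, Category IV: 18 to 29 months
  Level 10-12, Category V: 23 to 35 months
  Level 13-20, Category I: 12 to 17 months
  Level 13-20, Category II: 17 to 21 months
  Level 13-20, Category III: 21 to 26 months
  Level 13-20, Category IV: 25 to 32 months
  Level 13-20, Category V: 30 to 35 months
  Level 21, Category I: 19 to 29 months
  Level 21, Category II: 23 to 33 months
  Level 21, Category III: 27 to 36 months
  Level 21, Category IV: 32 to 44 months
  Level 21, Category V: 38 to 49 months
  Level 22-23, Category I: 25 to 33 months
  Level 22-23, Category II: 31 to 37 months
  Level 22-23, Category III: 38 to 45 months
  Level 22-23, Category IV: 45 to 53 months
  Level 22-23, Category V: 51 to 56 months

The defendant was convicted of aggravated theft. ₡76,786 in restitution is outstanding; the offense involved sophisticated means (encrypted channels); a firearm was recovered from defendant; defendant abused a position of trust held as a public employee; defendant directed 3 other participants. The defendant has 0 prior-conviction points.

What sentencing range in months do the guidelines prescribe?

Base offense level for aggravated theft: 4.
§1 applies (level before this adjustment is 4 < 17, so +2): 4 + 2 = 6.
§2 applies: 6 + 1 = 7.
§3 applies (level before this adjustment is 7 < 16, so +2): 7 + 2 = 9.
§4 applies: 9 + 2 = 11.
§5 applies: 11 + 2 = 13.
Final offense level: 13.
Criminal history: 0 prior points → Category I (0-9).
Level 13 falls in the 13-20 band.
Grid: Level 13-20 × Category I = 12-17 months.

12-17 months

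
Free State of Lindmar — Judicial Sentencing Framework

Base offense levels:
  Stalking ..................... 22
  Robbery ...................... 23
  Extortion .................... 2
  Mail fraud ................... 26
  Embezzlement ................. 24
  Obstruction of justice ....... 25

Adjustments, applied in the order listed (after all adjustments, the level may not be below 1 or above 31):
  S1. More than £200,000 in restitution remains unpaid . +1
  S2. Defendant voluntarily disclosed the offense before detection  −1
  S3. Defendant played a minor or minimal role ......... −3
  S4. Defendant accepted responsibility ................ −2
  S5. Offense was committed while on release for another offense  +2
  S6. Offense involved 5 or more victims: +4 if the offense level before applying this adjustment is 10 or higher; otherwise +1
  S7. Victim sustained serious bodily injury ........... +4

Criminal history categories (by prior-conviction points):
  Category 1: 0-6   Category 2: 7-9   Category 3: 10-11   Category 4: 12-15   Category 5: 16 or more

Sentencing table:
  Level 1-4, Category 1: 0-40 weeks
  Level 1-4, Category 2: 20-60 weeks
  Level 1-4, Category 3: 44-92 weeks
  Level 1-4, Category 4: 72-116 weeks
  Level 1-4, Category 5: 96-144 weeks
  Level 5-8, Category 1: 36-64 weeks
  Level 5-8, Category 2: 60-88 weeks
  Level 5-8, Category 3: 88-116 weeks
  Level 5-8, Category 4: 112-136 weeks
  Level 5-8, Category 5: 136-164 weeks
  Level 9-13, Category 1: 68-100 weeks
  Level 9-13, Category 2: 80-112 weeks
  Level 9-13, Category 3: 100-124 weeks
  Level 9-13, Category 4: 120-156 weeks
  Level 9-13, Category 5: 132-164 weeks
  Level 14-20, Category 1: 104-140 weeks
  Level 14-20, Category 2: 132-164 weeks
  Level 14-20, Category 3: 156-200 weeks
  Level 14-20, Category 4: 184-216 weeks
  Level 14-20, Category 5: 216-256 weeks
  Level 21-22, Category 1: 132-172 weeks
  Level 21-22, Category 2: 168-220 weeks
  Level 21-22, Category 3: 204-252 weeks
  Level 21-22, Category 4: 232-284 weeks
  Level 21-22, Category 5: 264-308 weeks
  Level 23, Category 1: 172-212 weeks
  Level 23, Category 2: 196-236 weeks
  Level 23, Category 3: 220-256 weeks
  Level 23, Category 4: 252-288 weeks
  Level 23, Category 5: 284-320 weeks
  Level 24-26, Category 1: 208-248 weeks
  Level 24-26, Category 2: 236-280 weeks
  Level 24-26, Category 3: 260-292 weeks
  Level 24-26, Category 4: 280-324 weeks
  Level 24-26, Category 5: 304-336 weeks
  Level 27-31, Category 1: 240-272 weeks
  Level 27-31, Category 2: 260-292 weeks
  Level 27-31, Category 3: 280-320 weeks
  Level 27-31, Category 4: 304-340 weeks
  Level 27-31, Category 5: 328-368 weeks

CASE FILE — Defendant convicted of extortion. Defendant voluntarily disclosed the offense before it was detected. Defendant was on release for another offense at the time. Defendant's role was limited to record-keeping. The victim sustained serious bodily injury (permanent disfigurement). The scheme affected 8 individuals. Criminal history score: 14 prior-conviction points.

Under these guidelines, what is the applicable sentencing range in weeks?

Base offense level for extortion: 2.
S2 applies: 2 − 1 = 1.
S3 applies: 1 − 3 = -2.
S5 applies: -2 + 2 = 0.
S6 applies (level before this adjustment is 0 < 10, so +1): 0 + 1 = 1.
S7 applies: 1 + 4 = 5.
Final offense level: 5.
Criminal history: 14 prior points → Category 4 (12-15).
Level 5 falls in the 5-8 band.
Grid: Level 5-8 × Category 4 = 112-136 weeks.

112-136 weeks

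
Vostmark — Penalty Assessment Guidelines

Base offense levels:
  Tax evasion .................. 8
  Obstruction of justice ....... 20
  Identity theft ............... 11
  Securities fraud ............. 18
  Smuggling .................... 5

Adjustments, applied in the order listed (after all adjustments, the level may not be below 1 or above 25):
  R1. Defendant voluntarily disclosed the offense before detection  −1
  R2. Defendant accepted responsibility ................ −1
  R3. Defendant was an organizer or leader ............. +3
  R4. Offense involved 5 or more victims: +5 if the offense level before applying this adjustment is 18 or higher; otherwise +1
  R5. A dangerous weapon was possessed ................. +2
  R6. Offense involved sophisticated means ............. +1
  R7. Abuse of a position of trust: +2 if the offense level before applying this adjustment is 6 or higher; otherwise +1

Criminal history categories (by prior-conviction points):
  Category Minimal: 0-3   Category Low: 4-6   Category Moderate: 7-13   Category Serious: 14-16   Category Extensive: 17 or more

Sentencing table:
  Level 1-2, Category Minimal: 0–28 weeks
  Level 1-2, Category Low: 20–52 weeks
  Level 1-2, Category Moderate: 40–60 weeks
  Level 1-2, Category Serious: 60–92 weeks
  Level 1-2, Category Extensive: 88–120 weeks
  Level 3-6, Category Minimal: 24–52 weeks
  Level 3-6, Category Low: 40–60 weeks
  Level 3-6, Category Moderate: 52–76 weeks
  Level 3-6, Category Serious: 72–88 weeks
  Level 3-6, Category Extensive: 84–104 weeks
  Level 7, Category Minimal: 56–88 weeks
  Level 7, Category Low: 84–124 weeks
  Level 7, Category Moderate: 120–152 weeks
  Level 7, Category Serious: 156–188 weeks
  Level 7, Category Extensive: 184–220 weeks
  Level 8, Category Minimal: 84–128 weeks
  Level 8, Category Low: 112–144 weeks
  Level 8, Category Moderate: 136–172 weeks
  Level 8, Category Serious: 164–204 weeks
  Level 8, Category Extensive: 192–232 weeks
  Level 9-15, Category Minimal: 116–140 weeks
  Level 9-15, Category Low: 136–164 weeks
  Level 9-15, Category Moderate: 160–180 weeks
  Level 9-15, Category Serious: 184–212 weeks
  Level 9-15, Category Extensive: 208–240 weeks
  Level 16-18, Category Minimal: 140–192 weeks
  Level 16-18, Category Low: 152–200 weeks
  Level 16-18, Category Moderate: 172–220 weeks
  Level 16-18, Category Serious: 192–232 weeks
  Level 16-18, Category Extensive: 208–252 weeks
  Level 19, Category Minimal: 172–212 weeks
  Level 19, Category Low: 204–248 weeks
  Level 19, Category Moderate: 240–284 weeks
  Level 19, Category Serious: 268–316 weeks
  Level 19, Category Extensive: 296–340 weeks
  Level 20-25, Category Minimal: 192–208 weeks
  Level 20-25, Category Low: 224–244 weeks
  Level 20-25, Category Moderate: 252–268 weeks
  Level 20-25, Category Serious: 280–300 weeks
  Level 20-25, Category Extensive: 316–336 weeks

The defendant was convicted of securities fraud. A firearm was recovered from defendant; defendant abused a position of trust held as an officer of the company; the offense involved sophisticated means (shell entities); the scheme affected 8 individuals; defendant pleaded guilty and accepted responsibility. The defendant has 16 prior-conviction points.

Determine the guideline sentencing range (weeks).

Base offense level for securities fraud: 18.
R1 does not apply.
R2 applies: 18 − 1 = 17.
R4 applies (level before this adjustment is 17 < 18, so +1): 17 + 1 = 18.
R5 applies: 18 + 2 = 20.
R6 applies: 20 + 1 = 21.
R7 applies (level before this adjustment is 21 ≥ 6, so +2): 21 + 2 = 23.
Final offense level: 23.
Criminal history: 16 prior points → Category Serious (14-16).
Level 23 falls in the 20-25 band.
Grid: Level 20-25 × Category Serious = 280-300 weeks.

280-300 weeks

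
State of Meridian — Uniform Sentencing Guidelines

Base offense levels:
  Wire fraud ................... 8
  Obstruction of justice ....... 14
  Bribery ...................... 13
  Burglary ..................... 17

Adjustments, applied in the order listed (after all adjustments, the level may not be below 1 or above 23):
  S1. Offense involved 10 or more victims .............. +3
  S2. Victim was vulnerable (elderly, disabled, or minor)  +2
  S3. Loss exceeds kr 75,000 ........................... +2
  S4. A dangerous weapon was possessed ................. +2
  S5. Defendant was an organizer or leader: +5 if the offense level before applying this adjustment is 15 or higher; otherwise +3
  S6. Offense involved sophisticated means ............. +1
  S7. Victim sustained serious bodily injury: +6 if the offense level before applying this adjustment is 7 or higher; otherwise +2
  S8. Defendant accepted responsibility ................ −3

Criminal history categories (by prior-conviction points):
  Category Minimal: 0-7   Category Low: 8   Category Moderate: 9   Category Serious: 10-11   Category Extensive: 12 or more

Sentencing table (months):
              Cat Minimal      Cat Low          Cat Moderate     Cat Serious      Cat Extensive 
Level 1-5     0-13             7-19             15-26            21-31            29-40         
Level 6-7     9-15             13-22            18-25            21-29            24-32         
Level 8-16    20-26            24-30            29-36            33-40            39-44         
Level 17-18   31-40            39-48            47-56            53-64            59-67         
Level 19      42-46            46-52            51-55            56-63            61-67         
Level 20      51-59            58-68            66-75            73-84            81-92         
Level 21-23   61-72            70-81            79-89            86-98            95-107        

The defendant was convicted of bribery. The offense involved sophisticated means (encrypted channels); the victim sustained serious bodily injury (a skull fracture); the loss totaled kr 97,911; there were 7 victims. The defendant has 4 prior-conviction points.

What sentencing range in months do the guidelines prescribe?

Base offense level for bribery: 13.
S1 does not apply.
S2 does not apply.
S3 applies: 13 + 2 = 15.
S5 does not apply.
S6 applies: 15 + 1 = 16.
S7 applies (level before this adjustment is 16 ≥ 7, so +6): 16 + 6 = 22.
S8 does not apply.
Final offense level: 22.
Criminal history: 4 prior points → Category Minimal (0-7).
Level 22 falls in the 21-23 band.
Grid: Level 21-23 × Category Minimal = 61-72 months.

61-72 months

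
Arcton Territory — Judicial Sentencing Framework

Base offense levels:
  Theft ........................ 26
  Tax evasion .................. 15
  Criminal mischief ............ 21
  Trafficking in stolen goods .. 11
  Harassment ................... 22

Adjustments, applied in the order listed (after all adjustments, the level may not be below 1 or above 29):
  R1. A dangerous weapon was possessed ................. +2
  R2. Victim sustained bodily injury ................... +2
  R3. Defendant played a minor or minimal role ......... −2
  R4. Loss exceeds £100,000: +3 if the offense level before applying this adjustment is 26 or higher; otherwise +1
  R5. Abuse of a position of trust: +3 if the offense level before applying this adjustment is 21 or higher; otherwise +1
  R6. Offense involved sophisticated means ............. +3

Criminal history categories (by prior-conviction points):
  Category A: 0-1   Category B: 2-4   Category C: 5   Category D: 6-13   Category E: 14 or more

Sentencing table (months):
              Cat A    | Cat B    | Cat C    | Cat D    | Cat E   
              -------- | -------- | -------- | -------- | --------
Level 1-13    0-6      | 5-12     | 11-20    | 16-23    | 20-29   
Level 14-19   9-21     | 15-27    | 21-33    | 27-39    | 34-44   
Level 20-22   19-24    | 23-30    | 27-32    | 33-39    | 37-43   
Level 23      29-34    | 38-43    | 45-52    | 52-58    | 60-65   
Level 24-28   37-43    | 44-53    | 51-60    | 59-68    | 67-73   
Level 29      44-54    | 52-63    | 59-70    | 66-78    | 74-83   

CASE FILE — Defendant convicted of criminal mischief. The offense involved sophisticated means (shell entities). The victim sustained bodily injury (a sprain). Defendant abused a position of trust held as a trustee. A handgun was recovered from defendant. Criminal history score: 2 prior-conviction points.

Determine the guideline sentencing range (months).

Base offense level for criminal mischief: 21.
R1 applies: 21 + 2 = 23.
R2 applies: 23 + 2 = 25.
R3 does not apply.
R5 applies (level before this adjustment is 25 ≥ 21, so +3): 25 + 3 = 28.
R6 applies: 28 + 3 = 31.
Level 31 exceeds the maximum of 29; capped at 29.
Final offense level: 29.
Criminal history: 2 prior points → Category B (2-4).
Level 29 falls in the 29 band.
Grid: Level 29 × Category B = 52-63 months.

52-63 months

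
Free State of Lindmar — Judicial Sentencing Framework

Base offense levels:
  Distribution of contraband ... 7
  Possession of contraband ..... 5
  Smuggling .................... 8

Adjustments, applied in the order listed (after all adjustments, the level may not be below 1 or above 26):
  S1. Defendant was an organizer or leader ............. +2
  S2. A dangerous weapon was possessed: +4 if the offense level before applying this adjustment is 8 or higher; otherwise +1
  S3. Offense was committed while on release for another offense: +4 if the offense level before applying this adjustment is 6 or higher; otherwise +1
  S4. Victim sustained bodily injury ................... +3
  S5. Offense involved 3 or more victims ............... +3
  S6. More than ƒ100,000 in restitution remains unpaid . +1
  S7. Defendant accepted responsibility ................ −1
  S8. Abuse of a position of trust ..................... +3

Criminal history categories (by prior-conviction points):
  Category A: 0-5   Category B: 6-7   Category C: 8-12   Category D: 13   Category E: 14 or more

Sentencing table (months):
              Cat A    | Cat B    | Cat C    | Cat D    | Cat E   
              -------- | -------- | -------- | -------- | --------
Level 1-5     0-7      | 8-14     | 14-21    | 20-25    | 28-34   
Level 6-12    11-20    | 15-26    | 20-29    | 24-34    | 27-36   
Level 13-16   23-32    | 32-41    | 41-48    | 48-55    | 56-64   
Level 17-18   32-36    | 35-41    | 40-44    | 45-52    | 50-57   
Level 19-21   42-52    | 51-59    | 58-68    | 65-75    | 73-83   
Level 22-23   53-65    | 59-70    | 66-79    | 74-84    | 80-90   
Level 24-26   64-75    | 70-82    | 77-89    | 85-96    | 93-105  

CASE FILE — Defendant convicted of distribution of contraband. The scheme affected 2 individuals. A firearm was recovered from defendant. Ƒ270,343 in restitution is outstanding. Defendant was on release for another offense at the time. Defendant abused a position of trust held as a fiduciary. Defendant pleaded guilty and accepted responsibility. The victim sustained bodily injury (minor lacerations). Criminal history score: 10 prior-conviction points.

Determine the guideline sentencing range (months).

Base offense level for distribution of contraband: 7.
S2 applies (level before this adjustment is 7 < 8, so +1): 7 + 1 = 8.
S3 applies (level before this adjustment is 8 ≥ 6, so +4): 8 + 4 = 12.
S4 applies: 12 + 3 = 15.
S5 does not apply.
S6 applies: 15 + 1 = 16.
S7 applies: 16 − 1 = 15.
S8 applies: 15 + 3 = 18.
Final offense level: 18.
Criminal history: 10 prior points → Category C (8-12).
Level 18 falls in the 17-18 band.
Grid: Level 17-18 × Category C = 40-44 months.

40-44 months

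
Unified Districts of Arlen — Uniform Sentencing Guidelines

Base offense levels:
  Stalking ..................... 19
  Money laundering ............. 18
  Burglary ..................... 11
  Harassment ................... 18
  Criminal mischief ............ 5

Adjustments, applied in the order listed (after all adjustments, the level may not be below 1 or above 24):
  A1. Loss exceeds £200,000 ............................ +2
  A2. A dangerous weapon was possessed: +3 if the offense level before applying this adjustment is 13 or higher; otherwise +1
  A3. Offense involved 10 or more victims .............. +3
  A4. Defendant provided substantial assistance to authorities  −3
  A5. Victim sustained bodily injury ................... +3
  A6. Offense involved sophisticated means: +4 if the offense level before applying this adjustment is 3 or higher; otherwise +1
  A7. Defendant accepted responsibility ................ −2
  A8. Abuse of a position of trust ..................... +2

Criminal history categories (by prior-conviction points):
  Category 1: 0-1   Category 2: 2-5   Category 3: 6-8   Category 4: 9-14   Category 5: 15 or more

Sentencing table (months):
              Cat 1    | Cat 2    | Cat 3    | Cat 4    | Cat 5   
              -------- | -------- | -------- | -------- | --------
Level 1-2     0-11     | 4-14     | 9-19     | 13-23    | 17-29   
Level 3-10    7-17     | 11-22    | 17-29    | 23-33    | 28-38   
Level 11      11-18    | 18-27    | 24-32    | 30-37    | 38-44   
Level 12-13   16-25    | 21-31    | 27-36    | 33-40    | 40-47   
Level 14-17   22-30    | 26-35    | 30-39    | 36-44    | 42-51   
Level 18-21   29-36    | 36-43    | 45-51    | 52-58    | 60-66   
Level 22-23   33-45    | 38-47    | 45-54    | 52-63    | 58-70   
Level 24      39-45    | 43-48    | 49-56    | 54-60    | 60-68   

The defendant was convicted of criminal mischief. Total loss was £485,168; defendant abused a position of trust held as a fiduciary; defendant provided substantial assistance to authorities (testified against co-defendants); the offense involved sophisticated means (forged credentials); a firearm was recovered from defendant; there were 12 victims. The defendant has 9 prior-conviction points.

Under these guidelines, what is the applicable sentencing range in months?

Base offense level for criminal mischief: 5.
A1 applies: 5 + 2 = 7.
A2 applies (level before this adjustment is 7 < 13, so +1): 7 + 1 = 8.
A3 applies: 8 + 3 = 11.
A4 applies: 11 − 3 = 8.
A6 applies (level before this adjustment is 8 ≥ 3, so +4): 8 + 4 = 12.
A7 does not apply.
A8 applies: 12 + 2 = 14.
Final offense level: 14.
Criminal history: 9 prior points → Category 4 (9-14).
Level 14 falls in the 14-17 band.
Grid: Level 14-17 × Category 4 = 36-44 months.

36-44 months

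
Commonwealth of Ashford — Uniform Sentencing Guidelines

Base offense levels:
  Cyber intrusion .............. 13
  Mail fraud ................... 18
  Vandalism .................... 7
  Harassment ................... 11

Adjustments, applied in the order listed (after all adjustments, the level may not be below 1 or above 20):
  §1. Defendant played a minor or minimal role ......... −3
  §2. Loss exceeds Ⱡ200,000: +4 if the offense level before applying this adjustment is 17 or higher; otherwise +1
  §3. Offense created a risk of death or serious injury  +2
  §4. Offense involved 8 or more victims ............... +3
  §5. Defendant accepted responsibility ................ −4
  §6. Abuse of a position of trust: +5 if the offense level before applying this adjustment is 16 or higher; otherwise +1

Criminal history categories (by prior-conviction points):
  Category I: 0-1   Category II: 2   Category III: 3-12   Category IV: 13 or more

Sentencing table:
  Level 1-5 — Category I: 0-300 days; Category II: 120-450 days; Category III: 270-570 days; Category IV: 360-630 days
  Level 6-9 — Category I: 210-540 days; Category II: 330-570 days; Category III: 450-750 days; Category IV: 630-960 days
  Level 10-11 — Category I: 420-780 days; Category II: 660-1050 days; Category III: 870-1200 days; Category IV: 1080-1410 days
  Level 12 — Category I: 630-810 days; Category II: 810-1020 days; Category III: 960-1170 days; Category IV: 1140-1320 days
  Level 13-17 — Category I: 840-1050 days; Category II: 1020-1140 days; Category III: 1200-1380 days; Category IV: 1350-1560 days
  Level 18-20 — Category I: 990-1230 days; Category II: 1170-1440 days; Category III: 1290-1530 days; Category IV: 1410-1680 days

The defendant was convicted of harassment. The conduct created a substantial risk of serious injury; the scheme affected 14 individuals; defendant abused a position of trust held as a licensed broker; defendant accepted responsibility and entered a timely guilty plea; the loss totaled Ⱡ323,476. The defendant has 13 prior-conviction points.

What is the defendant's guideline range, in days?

Base offense level for harassment: 11.
§1 does not apply.
§2 applies (level before this adjustment is 11 < 17, so +1): 11 + 1 = 12.
§3 applies: 12 + 2 = 14.
§4 applies: 14 + 3 = 17.
§5 applies: 17 − 4 = 13.
§6 applies (level before this adjustment is 13 < 16, so +1): 13 + 1 = 14.
Final offense level: 14.
Criminal history: 13 prior points → Category IV (13+).
Level 14 falls in the 13-17 band.
Grid: Level 13-17 × Category IV = 1350-1560 days.

1350-1560 days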